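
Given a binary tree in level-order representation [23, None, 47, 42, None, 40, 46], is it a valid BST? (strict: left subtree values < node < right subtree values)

Level-order array: [23, None, 47, 42, None, 40, 46]
Validate using subtree bounds (lo, hi): at each node, require lo < value < hi,
then recurse left with hi=value and right with lo=value.
Preorder trace (stopping at first violation):
  at node 23 with bounds (-inf, +inf): OK
  at node 47 with bounds (23, +inf): OK
  at node 42 with bounds (23, 47): OK
  at node 40 with bounds (23, 42): OK
  at node 46 with bounds (42, 47): OK
No violation found at any node.
Result: Valid BST


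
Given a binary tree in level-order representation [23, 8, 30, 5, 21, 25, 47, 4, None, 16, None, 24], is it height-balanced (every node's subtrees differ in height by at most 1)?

Tree (level-order array): [23, 8, 30, 5, 21, 25, 47, 4, None, 16, None, 24]
Definition: a tree is height-balanced if, at every node, |h(left) - h(right)| <= 1 (empty subtree has height -1).
Bottom-up per-node check:
  node 4: h_left=-1, h_right=-1, diff=0 [OK], height=0
  node 5: h_left=0, h_right=-1, diff=1 [OK], height=1
  node 16: h_left=-1, h_right=-1, diff=0 [OK], height=0
  node 21: h_left=0, h_right=-1, diff=1 [OK], height=1
  node 8: h_left=1, h_right=1, diff=0 [OK], height=2
  node 24: h_left=-1, h_right=-1, diff=0 [OK], height=0
  node 25: h_left=0, h_right=-1, diff=1 [OK], height=1
  node 47: h_left=-1, h_right=-1, diff=0 [OK], height=0
  node 30: h_left=1, h_right=0, diff=1 [OK], height=2
  node 23: h_left=2, h_right=2, diff=0 [OK], height=3
All nodes satisfy the balance condition.
Result: Balanced


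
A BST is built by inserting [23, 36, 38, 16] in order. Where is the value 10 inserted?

Starting tree (level order): [23, 16, 36, None, None, None, 38]
Insertion path: 23 -> 16
Result: insert 10 as left child of 16
Final tree (level order): [23, 16, 36, 10, None, None, 38]


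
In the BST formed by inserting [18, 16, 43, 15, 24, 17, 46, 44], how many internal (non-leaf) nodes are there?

Tree built from: [18, 16, 43, 15, 24, 17, 46, 44]
Tree (level-order array): [18, 16, 43, 15, 17, 24, 46, None, None, None, None, None, None, 44]
Rule: An internal node has at least one child.
Per-node child counts:
  node 18: 2 child(ren)
  node 16: 2 child(ren)
  node 15: 0 child(ren)
  node 17: 0 child(ren)
  node 43: 2 child(ren)
  node 24: 0 child(ren)
  node 46: 1 child(ren)
  node 44: 0 child(ren)
Matching nodes: [18, 16, 43, 46]
Count of internal (non-leaf) nodes: 4


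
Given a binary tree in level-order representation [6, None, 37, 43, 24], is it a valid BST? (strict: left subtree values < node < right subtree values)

Level-order array: [6, None, 37, 43, 24]
Validate using subtree bounds (lo, hi): at each node, require lo < value < hi,
then recurse left with hi=value and right with lo=value.
Preorder trace (stopping at first violation):
  at node 6 with bounds (-inf, +inf): OK
  at node 37 with bounds (6, +inf): OK
  at node 43 with bounds (6, 37): VIOLATION
Node 43 violates its bound: not (6 < 43 < 37).
Result: Not a valid BST


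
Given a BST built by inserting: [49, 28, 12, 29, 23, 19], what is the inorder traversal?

Tree insertion order: [49, 28, 12, 29, 23, 19]
Tree (level-order array): [49, 28, None, 12, 29, None, 23, None, None, 19]
Inorder traversal: [12, 19, 23, 28, 29, 49]


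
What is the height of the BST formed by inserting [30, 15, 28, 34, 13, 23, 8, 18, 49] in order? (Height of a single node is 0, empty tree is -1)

Insertion order: [30, 15, 28, 34, 13, 23, 8, 18, 49]
Tree (level-order array): [30, 15, 34, 13, 28, None, 49, 8, None, 23, None, None, None, None, None, 18]
Compute height bottom-up (empty subtree = -1):
  height(8) = 1 + max(-1, -1) = 0
  height(13) = 1 + max(0, -1) = 1
  height(18) = 1 + max(-1, -1) = 0
  height(23) = 1 + max(0, -1) = 1
  height(28) = 1 + max(1, -1) = 2
  height(15) = 1 + max(1, 2) = 3
  height(49) = 1 + max(-1, -1) = 0
  height(34) = 1 + max(-1, 0) = 1
  height(30) = 1 + max(3, 1) = 4
Height = 4


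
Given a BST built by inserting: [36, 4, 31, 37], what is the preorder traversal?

Tree insertion order: [36, 4, 31, 37]
Tree (level-order array): [36, 4, 37, None, 31]
Preorder traversal: [36, 4, 31, 37]


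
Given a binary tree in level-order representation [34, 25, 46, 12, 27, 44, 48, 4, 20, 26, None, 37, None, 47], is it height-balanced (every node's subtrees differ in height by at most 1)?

Tree (level-order array): [34, 25, 46, 12, 27, 44, 48, 4, 20, 26, None, 37, None, 47]
Definition: a tree is height-balanced if, at every node, |h(left) - h(right)| <= 1 (empty subtree has height -1).
Bottom-up per-node check:
  node 4: h_left=-1, h_right=-1, diff=0 [OK], height=0
  node 20: h_left=-1, h_right=-1, diff=0 [OK], height=0
  node 12: h_left=0, h_right=0, diff=0 [OK], height=1
  node 26: h_left=-1, h_right=-1, diff=0 [OK], height=0
  node 27: h_left=0, h_right=-1, diff=1 [OK], height=1
  node 25: h_left=1, h_right=1, diff=0 [OK], height=2
  node 37: h_left=-1, h_right=-1, diff=0 [OK], height=0
  node 44: h_left=0, h_right=-1, diff=1 [OK], height=1
  node 47: h_left=-1, h_right=-1, diff=0 [OK], height=0
  node 48: h_left=0, h_right=-1, diff=1 [OK], height=1
  node 46: h_left=1, h_right=1, diff=0 [OK], height=2
  node 34: h_left=2, h_right=2, diff=0 [OK], height=3
All nodes satisfy the balance condition.
Result: Balanced


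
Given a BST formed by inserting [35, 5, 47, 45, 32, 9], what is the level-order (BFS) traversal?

Tree insertion order: [35, 5, 47, 45, 32, 9]
Tree (level-order array): [35, 5, 47, None, 32, 45, None, 9]
BFS from the root, enqueuing left then right child of each popped node:
  queue [35] -> pop 35, enqueue [5, 47], visited so far: [35]
  queue [5, 47] -> pop 5, enqueue [32], visited so far: [35, 5]
  queue [47, 32] -> pop 47, enqueue [45], visited so far: [35, 5, 47]
  queue [32, 45] -> pop 32, enqueue [9], visited so far: [35, 5, 47, 32]
  queue [45, 9] -> pop 45, enqueue [none], visited so far: [35, 5, 47, 32, 45]
  queue [9] -> pop 9, enqueue [none], visited so far: [35, 5, 47, 32, 45, 9]
Result: [35, 5, 47, 32, 45, 9]


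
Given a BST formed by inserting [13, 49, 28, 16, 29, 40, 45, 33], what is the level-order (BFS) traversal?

Tree insertion order: [13, 49, 28, 16, 29, 40, 45, 33]
Tree (level-order array): [13, None, 49, 28, None, 16, 29, None, None, None, 40, 33, 45]
BFS from the root, enqueuing left then right child of each popped node:
  queue [13] -> pop 13, enqueue [49], visited so far: [13]
  queue [49] -> pop 49, enqueue [28], visited so far: [13, 49]
  queue [28] -> pop 28, enqueue [16, 29], visited so far: [13, 49, 28]
  queue [16, 29] -> pop 16, enqueue [none], visited so far: [13, 49, 28, 16]
  queue [29] -> pop 29, enqueue [40], visited so far: [13, 49, 28, 16, 29]
  queue [40] -> pop 40, enqueue [33, 45], visited so far: [13, 49, 28, 16, 29, 40]
  queue [33, 45] -> pop 33, enqueue [none], visited so far: [13, 49, 28, 16, 29, 40, 33]
  queue [45] -> pop 45, enqueue [none], visited so far: [13, 49, 28, 16, 29, 40, 33, 45]
Result: [13, 49, 28, 16, 29, 40, 33, 45]


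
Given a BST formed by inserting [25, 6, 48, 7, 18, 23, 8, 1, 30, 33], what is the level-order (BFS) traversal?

Tree insertion order: [25, 6, 48, 7, 18, 23, 8, 1, 30, 33]
Tree (level-order array): [25, 6, 48, 1, 7, 30, None, None, None, None, 18, None, 33, 8, 23]
BFS from the root, enqueuing left then right child of each popped node:
  queue [25] -> pop 25, enqueue [6, 48], visited so far: [25]
  queue [6, 48] -> pop 6, enqueue [1, 7], visited so far: [25, 6]
  queue [48, 1, 7] -> pop 48, enqueue [30], visited so far: [25, 6, 48]
  queue [1, 7, 30] -> pop 1, enqueue [none], visited so far: [25, 6, 48, 1]
  queue [7, 30] -> pop 7, enqueue [18], visited so far: [25, 6, 48, 1, 7]
  queue [30, 18] -> pop 30, enqueue [33], visited so far: [25, 6, 48, 1, 7, 30]
  queue [18, 33] -> pop 18, enqueue [8, 23], visited so far: [25, 6, 48, 1, 7, 30, 18]
  queue [33, 8, 23] -> pop 33, enqueue [none], visited so far: [25, 6, 48, 1, 7, 30, 18, 33]
  queue [8, 23] -> pop 8, enqueue [none], visited so far: [25, 6, 48, 1, 7, 30, 18, 33, 8]
  queue [23] -> pop 23, enqueue [none], visited so far: [25, 6, 48, 1, 7, 30, 18, 33, 8, 23]
Result: [25, 6, 48, 1, 7, 30, 18, 33, 8, 23]


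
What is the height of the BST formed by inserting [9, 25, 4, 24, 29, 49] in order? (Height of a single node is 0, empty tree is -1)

Insertion order: [9, 25, 4, 24, 29, 49]
Tree (level-order array): [9, 4, 25, None, None, 24, 29, None, None, None, 49]
Compute height bottom-up (empty subtree = -1):
  height(4) = 1 + max(-1, -1) = 0
  height(24) = 1 + max(-1, -1) = 0
  height(49) = 1 + max(-1, -1) = 0
  height(29) = 1 + max(-1, 0) = 1
  height(25) = 1 + max(0, 1) = 2
  height(9) = 1 + max(0, 2) = 3
Height = 3


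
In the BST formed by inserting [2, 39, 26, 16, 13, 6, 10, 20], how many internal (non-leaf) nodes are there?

Tree built from: [2, 39, 26, 16, 13, 6, 10, 20]
Tree (level-order array): [2, None, 39, 26, None, 16, None, 13, 20, 6, None, None, None, None, 10]
Rule: An internal node has at least one child.
Per-node child counts:
  node 2: 1 child(ren)
  node 39: 1 child(ren)
  node 26: 1 child(ren)
  node 16: 2 child(ren)
  node 13: 1 child(ren)
  node 6: 1 child(ren)
  node 10: 0 child(ren)
  node 20: 0 child(ren)
Matching nodes: [2, 39, 26, 16, 13, 6]
Count of internal (non-leaf) nodes: 6


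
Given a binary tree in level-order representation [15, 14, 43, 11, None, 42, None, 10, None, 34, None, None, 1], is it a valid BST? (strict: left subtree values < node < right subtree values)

Level-order array: [15, 14, 43, 11, None, 42, None, 10, None, 34, None, None, 1]
Validate using subtree bounds (lo, hi): at each node, require lo < value < hi,
then recurse left with hi=value and right with lo=value.
Preorder trace (stopping at first violation):
  at node 15 with bounds (-inf, +inf): OK
  at node 14 with bounds (-inf, 15): OK
  at node 11 with bounds (-inf, 14): OK
  at node 10 with bounds (-inf, 11): OK
  at node 1 with bounds (10, 11): VIOLATION
Node 1 violates its bound: not (10 < 1 < 11).
Result: Not a valid BST


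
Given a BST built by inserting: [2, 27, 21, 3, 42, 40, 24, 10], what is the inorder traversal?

Tree insertion order: [2, 27, 21, 3, 42, 40, 24, 10]
Tree (level-order array): [2, None, 27, 21, 42, 3, 24, 40, None, None, 10]
Inorder traversal: [2, 3, 10, 21, 24, 27, 40, 42]


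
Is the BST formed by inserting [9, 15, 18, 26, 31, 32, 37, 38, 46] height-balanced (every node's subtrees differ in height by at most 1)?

Tree (level-order array): [9, None, 15, None, 18, None, 26, None, 31, None, 32, None, 37, None, 38, None, 46]
Definition: a tree is height-balanced if, at every node, |h(left) - h(right)| <= 1 (empty subtree has height -1).
Bottom-up per-node check:
  node 46: h_left=-1, h_right=-1, diff=0 [OK], height=0
  node 38: h_left=-1, h_right=0, diff=1 [OK], height=1
  node 37: h_left=-1, h_right=1, diff=2 [FAIL (|-1-1|=2 > 1)], height=2
  node 32: h_left=-1, h_right=2, diff=3 [FAIL (|-1-2|=3 > 1)], height=3
  node 31: h_left=-1, h_right=3, diff=4 [FAIL (|-1-3|=4 > 1)], height=4
  node 26: h_left=-1, h_right=4, diff=5 [FAIL (|-1-4|=5 > 1)], height=5
  node 18: h_left=-1, h_right=5, diff=6 [FAIL (|-1-5|=6 > 1)], height=6
  node 15: h_left=-1, h_right=6, diff=7 [FAIL (|-1-6|=7 > 1)], height=7
  node 9: h_left=-1, h_right=7, diff=8 [FAIL (|-1-7|=8 > 1)], height=8
Node 37 violates the condition: |-1 - 1| = 2 > 1.
Result: Not balanced


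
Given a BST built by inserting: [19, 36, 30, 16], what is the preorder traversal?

Tree insertion order: [19, 36, 30, 16]
Tree (level-order array): [19, 16, 36, None, None, 30]
Preorder traversal: [19, 16, 36, 30]


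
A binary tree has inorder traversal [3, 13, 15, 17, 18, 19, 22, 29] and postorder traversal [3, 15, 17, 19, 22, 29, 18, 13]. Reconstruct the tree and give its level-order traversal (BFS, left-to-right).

Inorder:   [3, 13, 15, 17, 18, 19, 22, 29]
Postorder: [3, 15, 17, 19, 22, 29, 18, 13]
Algorithm: postorder visits root last, so walk postorder right-to-left;
each value is the root of the current inorder slice — split it at that
value, recurse on the right subtree first, then the left.
Recursive splits:
  root=13; inorder splits into left=[3], right=[15, 17, 18, 19, 22, 29]
  root=18; inorder splits into left=[15, 17], right=[19, 22, 29]
  root=29; inorder splits into left=[19, 22], right=[]
  root=22; inorder splits into left=[19], right=[]
  root=19; inorder splits into left=[], right=[]
  root=17; inorder splits into left=[15], right=[]
  root=15; inorder splits into left=[], right=[]
  root=3; inorder splits into left=[], right=[]
Reconstructed level-order: [13, 3, 18, 17, 29, 15, 22, 19]


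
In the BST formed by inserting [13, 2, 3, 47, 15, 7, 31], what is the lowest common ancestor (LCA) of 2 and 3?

Tree insertion order: [13, 2, 3, 47, 15, 7, 31]
Tree (level-order array): [13, 2, 47, None, 3, 15, None, None, 7, None, 31]
In a BST, the LCA of p=2, q=3 is the first node v on the
root-to-leaf path with p <= v <= q (go left if both < v, right if both > v).
Walk from root:
  at 13: both 2 and 3 < 13, go left
  at 2: 2 <= 2 <= 3, this is the LCA
LCA = 2


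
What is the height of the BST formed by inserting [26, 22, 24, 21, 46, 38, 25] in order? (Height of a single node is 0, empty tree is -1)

Insertion order: [26, 22, 24, 21, 46, 38, 25]
Tree (level-order array): [26, 22, 46, 21, 24, 38, None, None, None, None, 25]
Compute height bottom-up (empty subtree = -1):
  height(21) = 1 + max(-1, -1) = 0
  height(25) = 1 + max(-1, -1) = 0
  height(24) = 1 + max(-1, 0) = 1
  height(22) = 1 + max(0, 1) = 2
  height(38) = 1 + max(-1, -1) = 0
  height(46) = 1 + max(0, -1) = 1
  height(26) = 1 + max(2, 1) = 3
Height = 3


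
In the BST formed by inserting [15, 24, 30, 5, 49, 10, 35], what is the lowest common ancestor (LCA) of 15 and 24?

Tree insertion order: [15, 24, 30, 5, 49, 10, 35]
Tree (level-order array): [15, 5, 24, None, 10, None, 30, None, None, None, 49, 35]
In a BST, the LCA of p=15, q=24 is the first node v on the
root-to-leaf path with p <= v <= q (go left if both < v, right if both > v).
Walk from root:
  at 15: 15 <= 15 <= 24, this is the LCA
LCA = 15


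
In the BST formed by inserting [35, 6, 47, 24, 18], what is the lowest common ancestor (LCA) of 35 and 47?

Tree insertion order: [35, 6, 47, 24, 18]
Tree (level-order array): [35, 6, 47, None, 24, None, None, 18]
In a BST, the LCA of p=35, q=47 is the first node v on the
root-to-leaf path with p <= v <= q (go left if both < v, right if both > v).
Walk from root:
  at 35: 35 <= 35 <= 47, this is the LCA
LCA = 35


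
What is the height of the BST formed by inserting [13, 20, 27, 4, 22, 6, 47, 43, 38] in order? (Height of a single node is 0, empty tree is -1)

Insertion order: [13, 20, 27, 4, 22, 6, 47, 43, 38]
Tree (level-order array): [13, 4, 20, None, 6, None, 27, None, None, 22, 47, None, None, 43, None, 38]
Compute height bottom-up (empty subtree = -1):
  height(6) = 1 + max(-1, -1) = 0
  height(4) = 1 + max(-1, 0) = 1
  height(22) = 1 + max(-1, -1) = 0
  height(38) = 1 + max(-1, -1) = 0
  height(43) = 1 + max(0, -1) = 1
  height(47) = 1 + max(1, -1) = 2
  height(27) = 1 + max(0, 2) = 3
  height(20) = 1 + max(-1, 3) = 4
  height(13) = 1 + max(1, 4) = 5
Height = 5


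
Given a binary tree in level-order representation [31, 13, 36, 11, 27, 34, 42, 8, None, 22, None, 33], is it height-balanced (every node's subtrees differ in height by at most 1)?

Tree (level-order array): [31, 13, 36, 11, 27, 34, 42, 8, None, 22, None, 33]
Definition: a tree is height-balanced if, at every node, |h(left) - h(right)| <= 1 (empty subtree has height -1).
Bottom-up per-node check:
  node 8: h_left=-1, h_right=-1, diff=0 [OK], height=0
  node 11: h_left=0, h_right=-1, diff=1 [OK], height=1
  node 22: h_left=-1, h_right=-1, diff=0 [OK], height=0
  node 27: h_left=0, h_right=-1, diff=1 [OK], height=1
  node 13: h_left=1, h_right=1, diff=0 [OK], height=2
  node 33: h_left=-1, h_right=-1, diff=0 [OK], height=0
  node 34: h_left=0, h_right=-1, diff=1 [OK], height=1
  node 42: h_left=-1, h_right=-1, diff=0 [OK], height=0
  node 36: h_left=1, h_right=0, diff=1 [OK], height=2
  node 31: h_left=2, h_right=2, diff=0 [OK], height=3
All nodes satisfy the balance condition.
Result: Balanced


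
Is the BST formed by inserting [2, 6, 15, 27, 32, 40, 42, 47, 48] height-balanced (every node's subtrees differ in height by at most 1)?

Tree (level-order array): [2, None, 6, None, 15, None, 27, None, 32, None, 40, None, 42, None, 47, None, 48]
Definition: a tree is height-balanced if, at every node, |h(left) - h(right)| <= 1 (empty subtree has height -1).
Bottom-up per-node check:
  node 48: h_left=-1, h_right=-1, diff=0 [OK], height=0
  node 47: h_left=-1, h_right=0, diff=1 [OK], height=1
  node 42: h_left=-1, h_right=1, diff=2 [FAIL (|-1-1|=2 > 1)], height=2
  node 40: h_left=-1, h_right=2, diff=3 [FAIL (|-1-2|=3 > 1)], height=3
  node 32: h_left=-1, h_right=3, diff=4 [FAIL (|-1-3|=4 > 1)], height=4
  node 27: h_left=-1, h_right=4, diff=5 [FAIL (|-1-4|=5 > 1)], height=5
  node 15: h_left=-1, h_right=5, diff=6 [FAIL (|-1-5|=6 > 1)], height=6
  node 6: h_left=-1, h_right=6, diff=7 [FAIL (|-1-6|=7 > 1)], height=7
  node 2: h_left=-1, h_right=7, diff=8 [FAIL (|-1-7|=8 > 1)], height=8
Node 42 violates the condition: |-1 - 1| = 2 > 1.
Result: Not balanced


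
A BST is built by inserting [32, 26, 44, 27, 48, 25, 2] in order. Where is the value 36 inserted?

Starting tree (level order): [32, 26, 44, 25, 27, None, 48, 2]
Insertion path: 32 -> 44
Result: insert 36 as left child of 44
Final tree (level order): [32, 26, 44, 25, 27, 36, 48, 2]


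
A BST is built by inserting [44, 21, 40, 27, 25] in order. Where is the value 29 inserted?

Starting tree (level order): [44, 21, None, None, 40, 27, None, 25]
Insertion path: 44 -> 21 -> 40 -> 27
Result: insert 29 as right child of 27
Final tree (level order): [44, 21, None, None, 40, 27, None, 25, 29]


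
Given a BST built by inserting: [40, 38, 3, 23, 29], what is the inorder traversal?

Tree insertion order: [40, 38, 3, 23, 29]
Tree (level-order array): [40, 38, None, 3, None, None, 23, None, 29]
Inorder traversal: [3, 23, 29, 38, 40]


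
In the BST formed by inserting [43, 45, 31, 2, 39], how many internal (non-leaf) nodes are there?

Tree built from: [43, 45, 31, 2, 39]
Tree (level-order array): [43, 31, 45, 2, 39]
Rule: An internal node has at least one child.
Per-node child counts:
  node 43: 2 child(ren)
  node 31: 2 child(ren)
  node 2: 0 child(ren)
  node 39: 0 child(ren)
  node 45: 0 child(ren)
Matching nodes: [43, 31]
Count of internal (non-leaf) nodes: 2


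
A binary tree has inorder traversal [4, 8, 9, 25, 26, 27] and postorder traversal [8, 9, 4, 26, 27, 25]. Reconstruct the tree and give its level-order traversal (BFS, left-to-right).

Inorder:   [4, 8, 9, 25, 26, 27]
Postorder: [8, 9, 4, 26, 27, 25]
Algorithm: postorder visits root last, so walk postorder right-to-left;
each value is the root of the current inorder slice — split it at that
value, recurse on the right subtree first, then the left.
Recursive splits:
  root=25; inorder splits into left=[4, 8, 9], right=[26, 27]
  root=27; inorder splits into left=[26], right=[]
  root=26; inorder splits into left=[], right=[]
  root=4; inorder splits into left=[], right=[8, 9]
  root=9; inorder splits into left=[8], right=[]
  root=8; inorder splits into left=[], right=[]
Reconstructed level-order: [25, 4, 27, 9, 26, 8]


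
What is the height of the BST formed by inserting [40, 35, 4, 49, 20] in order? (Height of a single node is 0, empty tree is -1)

Insertion order: [40, 35, 4, 49, 20]
Tree (level-order array): [40, 35, 49, 4, None, None, None, None, 20]
Compute height bottom-up (empty subtree = -1):
  height(20) = 1 + max(-1, -1) = 0
  height(4) = 1 + max(-1, 0) = 1
  height(35) = 1 + max(1, -1) = 2
  height(49) = 1 + max(-1, -1) = 0
  height(40) = 1 + max(2, 0) = 3
Height = 3


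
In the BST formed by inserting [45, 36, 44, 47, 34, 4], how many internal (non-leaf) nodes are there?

Tree built from: [45, 36, 44, 47, 34, 4]
Tree (level-order array): [45, 36, 47, 34, 44, None, None, 4]
Rule: An internal node has at least one child.
Per-node child counts:
  node 45: 2 child(ren)
  node 36: 2 child(ren)
  node 34: 1 child(ren)
  node 4: 0 child(ren)
  node 44: 0 child(ren)
  node 47: 0 child(ren)
Matching nodes: [45, 36, 34]
Count of internal (non-leaf) nodes: 3


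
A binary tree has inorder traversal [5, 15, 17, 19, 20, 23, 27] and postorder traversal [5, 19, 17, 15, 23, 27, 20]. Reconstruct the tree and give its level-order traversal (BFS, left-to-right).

Inorder:   [5, 15, 17, 19, 20, 23, 27]
Postorder: [5, 19, 17, 15, 23, 27, 20]
Algorithm: postorder visits root last, so walk postorder right-to-left;
each value is the root of the current inorder slice — split it at that
value, recurse on the right subtree first, then the left.
Recursive splits:
  root=20; inorder splits into left=[5, 15, 17, 19], right=[23, 27]
  root=27; inorder splits into left=[23], right=[]
  root=23; inorder splits into left=[], right=[]
  root=15; inorder splits into left=[5], right=[17, 19]
  root=17; inorder splits into left=[], right=[19]
  root=19; inorder splits into left=[], right=[]
  root=5; inorder splits into left=[], right=[]
Reconstructed level-order: [20, 15, 27, 5, 17, 23, 19]


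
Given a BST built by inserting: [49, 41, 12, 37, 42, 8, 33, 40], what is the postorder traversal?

Tree insertion order: [49, 41, 12, 37, 42, 8, 33, 40]
Tree (level-order array): [49, 41, None, 12, 42, 8, 37, None, None, None, None, 33, 40]
Postorder traversal: [8, 33, 40, 37, 12, 42, 41, 49]


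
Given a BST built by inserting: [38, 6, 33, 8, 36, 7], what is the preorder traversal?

Tree insertion order: [38, 6, 33, 8, 36, 7]
Tree (level-order array): [38, 6, None, None, 33, 8, 36, 7]
Preorder traversal: [38, 6, 33, 8, 7, 36]


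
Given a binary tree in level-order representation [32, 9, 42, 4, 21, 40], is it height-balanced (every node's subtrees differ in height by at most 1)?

Tree (level-order array): [32, 9, 42, 4, 21, 40]
Definition: a tree is height-balanced if, at every node, |h(left) - h(right)| <= 1 (empty subtree has height -1).
Bottom-up per-node check:
  node 4: h_left=-1, h_right=-1, diff=0 [OK], height=0
  node 21: h_left=-1, h_right=-1, diff=0 [OK], height=0
  node 9: h_left=0, h_right=0, diff=0 [OK], height=1
  node 40: h_left=-1, h_right=-1, diff=0 [OK], height=0
  node 42: h_left=0, h_right=-1, diff=1 [OK], height=1
  node 32: h_left=1, h_right=1, diff=0 [OK], height=2
All nodes satisfy the balance condition.
Result: Balanced


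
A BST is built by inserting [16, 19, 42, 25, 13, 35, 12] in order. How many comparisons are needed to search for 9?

Search path for 9: 16 -> 13 -> 12
Found: False
Comparisons: 3


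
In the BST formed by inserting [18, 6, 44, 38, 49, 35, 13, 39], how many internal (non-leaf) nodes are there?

Tree built from: [18, 6, 44, 38, 49, 35, 13, 39]
Tree (level-order array): [18, 6, 44, None, 13, 38, 49, None, None, 35, 39]
Rule: An internal node has at least one child.
Per-node child counts:
  node 18: 2 child(ren)
  node 6: 1 child(ren)
  node 13: 0 child(ren)
  node 44: 2 child(ren)
  node 38: 2 child(ren)
  node 35: 0 child(ren)
  node 39: 0 child(ren)
  node 49: 0 child(ren)
Matching nodes: [18, 6, 44, 38]
Count of internal (non-leaf) nodes: 4


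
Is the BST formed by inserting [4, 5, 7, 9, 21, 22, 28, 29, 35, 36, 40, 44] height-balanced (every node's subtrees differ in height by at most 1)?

Tree (level-order array): [4, None, 5, None, 7, None, 9, None, 21, None, 22, None, 28, None, 29, None, 35, None, 36, None, 40, None, 44]
Definition: a tree is height-balanced if, at every node, |h(left) - h(right)| <= 1 (empty subtree has height -1).
Bottom-up per-node check:
  node 44: h_left=-1, h_right=-1, diff=0 [OK], height=0
  node 40: h_left=-1, h_right=0, diff=1 [OK], height=1
  node 36: h_left=-1, h_right=1, diff=2 [FAIL (|-1-1|=2 > 1)], height=2
  node 35: h_left=-1, h_right=2, diff=3 [FAIL (|-1-2|=3 > 1)], height=3
  node 29: h_left=-1, h_right=3, diff=4 [FAIL (|-1-3|=4 > 1)], height=4
  node 28: h_left=-1, h_right=4, diff=5 [FAIL (|-1-4|=5 > 1)], height=5
  node 22: h_left=-1, h_right=5, diff=6 [FAIL (|-1-5|=6 > 1)], height=6
  node 21: h_left=-1, h_right=6, diff=7 [FAIL (|-1-6|=7 > 1)], height=7
  node 9: h_left=-1, h_right=7, diff=8 [FAIL (|-1-7|=8 > 1)], height=8
  node 7: h_left=-1, h_right=8, diff=9 [FAIL (|-1-8|=9 > 1)], height=9
  node 5: h_left=-1, h_right=9, diff=10 [FAIL (|-1-9|=10 > 1)], height=10
  node 4: h_left=-1, h_right=10, diff=11 [FAIL (|-1-10|=11 > 1)], height=11
Node 36 violates the condition: |-1 - 1| = 2 > 1.
Result: Not balanced


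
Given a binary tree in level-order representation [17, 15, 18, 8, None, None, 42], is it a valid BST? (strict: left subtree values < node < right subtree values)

Level-order array: [17, 15, 18, 8, None, None, 42]
Validate using subtree bounds (lo, hi): at each node, require lo < value < hi,
then recurse left with hi=value and right with lo=value.
Preorder trace (stopping at first violation):
  at node 17 with bounds (-inf, +inf): OK
  at node 15 with bounds (-inf, 17): OK
  at node 8 with bounds (-inf, 15): OK
  at node 18 with bounds (17, +inf): OK
  at node 42 with bounds (18, +inf): OK
No violation found at any node.
Result: Valid BST


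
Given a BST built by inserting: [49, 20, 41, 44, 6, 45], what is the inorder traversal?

Tree insertion order: [49, 20, 41, 44, 6, 45]
Tree (level-order array): [49, 20, None, 6, 41, None, None, None, 44, None, 45]
Inorder traversal: [6, 20, 41, 44, 45, 49]


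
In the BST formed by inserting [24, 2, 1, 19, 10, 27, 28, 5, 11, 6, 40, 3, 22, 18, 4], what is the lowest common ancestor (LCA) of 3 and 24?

Tree insertion order: [24, 2, 1, 19, 10, 27, 28, 5, 11, 6, 40, 3, 22, 18, 4]
Tree (level-order array): [24, 2, 27, 1, 19, None, 28, None, None, 10, 22, None, 40, 5, 11, None, None, None, None, 3, 6, None, 18, None, 4]
In a BST, the LCA of p=3, q=24 is the first node v on the
root-to-leaf path with p <= v <= q (go left if both < v, right if both > v).
Walk from root:
  at 24: 3 <= 24 <= 24, this is the LCA
LCA = 24


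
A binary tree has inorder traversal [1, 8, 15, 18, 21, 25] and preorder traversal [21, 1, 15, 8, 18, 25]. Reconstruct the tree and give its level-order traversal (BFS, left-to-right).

Inorder:  [1, 8, 15, 18, 21, 25]
Preorder: [21, 1, 15, 8, 18, 25]
Algorithm: preorder visits root first, so consume preorder in order;
for each root, split the current inorder slice at that value into
left-subtree inorder and right-subtree inorder, then recurse.
Recursive splits:
  root=21; inorder splits into left=[1, 8, 15, 18], right=[25]
  root=1; inorder splits into left=[], right=[8, 15, 18]
  root=15; inorder splits into left=[8], right=[18]
  root=8; inorder splits into left=[], right=[]
  root=18; inorder splits into left=[], right=[]
  root=25; inorder splits into left=[], right=[]
Reconstructed level-order: [21, 1, 25, 15, 8, 18]


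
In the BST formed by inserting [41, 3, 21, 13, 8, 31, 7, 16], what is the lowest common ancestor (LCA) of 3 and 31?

Tree insertion order: [41, 3, 21, 13, 8, 31, 7, 16]
Tree (level-order array): [41, 3, None, None, 21, 13, 31, 8, 16, None, None, 7]
In a BST, the LCA of p=3, q=31 is the first node v on the
root-to-leaf path with p <= v <= q (go left if both < v, right if both > v).
Walk from root:
  at 41: both 3 and 31 < 41, go left
  at 3: 3 <= 3 <= 31, this is the LCA
LCA = 3


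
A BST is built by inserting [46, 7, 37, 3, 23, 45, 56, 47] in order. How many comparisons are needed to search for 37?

Search path for 37: 46 -> 7 -> 37
Found: True
Comparisons: 3


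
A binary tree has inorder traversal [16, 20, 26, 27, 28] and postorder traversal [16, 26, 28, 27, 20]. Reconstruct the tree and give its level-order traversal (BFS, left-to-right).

Inorder:   [16, 20, 26, 27, 28]
Postorder: [16, 26, 28, 27, 20]
Algorithm: postorder visits root last, so walk postorder right-to-left;
each value is the root of the current inorder slice — split it at that
value, recurse on the right subtree first, then the left.
Recursive splits:
  root=20; inorder splits into left=[16], right=[26, 27, 28]
  root=27; inorder splits into left=[26], right=[28]
  root=28; inorder splits into left=[], right=[]
  root=26; inorder splits into left=[], right=[]
  root=16; inorder splits into left=[], right=[]
Reconstructed level-order: [20, 16, 27, 26, 28]


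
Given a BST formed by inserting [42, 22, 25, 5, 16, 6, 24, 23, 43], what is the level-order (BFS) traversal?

Tree insertion order: [42, 22, 25, 5, 16, 6, 24, 23, 43]
Tree (level-order array): [42, 22, 43, 5, 25, None, None, None, 16, 24, None, 6, None, 23]
BFS from the root, enqueuing left then right child of each popped node:
  queue [42] -> pop 42, enqueue [22, 43], visited so far: [42]
  queue [22, 43] -> pop 22, enqueue [5, 25], visited so far: [42, 22]
  queue [43, 5, 25] -> pop 43, enqueue [none], visited so far: [42, 22, 43]
  queue [5, 25] -> pop 5, enqueue [16], visited so far: [42, 22, 43, 5]
  queue [25, 16] -> pop 25, enqueue [24], visited so far: [42, 22, 43, 5, 25]
  queue [16, 24] -> pop 16, enqueue [6], visited so far: [42, 22, 43, 5, 25, 16]
  queue [24, 6] -> pop 24, enqueue [23], visited so far: [42, 22, 43, 5, 25, 16, 24]
  queue [6, 23] -> pop 6, enqueue [none], visited so far: [42, 22, 43, 5, 25, 16, 24, 6]
  queue [23] -> pop 23, enqueue [none], visited so far: [42, 22, 43, 5, 25, 16, 24, 6, 23]
Result: [42, 22, 43, 5, 25, 16, 24, 6, 23]


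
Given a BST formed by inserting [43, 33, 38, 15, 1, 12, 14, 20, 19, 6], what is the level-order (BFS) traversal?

Tree insertion order: [43, 33, 38, 15, 1, 12, 14, 20, 19, 6]
Tree (level-order array): [43, 33, None, 15, 38, 1, 20, None, None, None, 12, 19, None, 6, 14]
BFS from the root, enqueuing left then right child of each popped node:
  queue [43] -> pop 43, enqueue [33], visited so far: [43]
  queue [33] -> pop 33, enqueue [15, 38], visited so far: [43, 33]
  queue [15, 38] -> pop 15, enqueue [1, 20], visited so far: [43, 33, 15]
  queue [38, 1, 20] -> pop 38, enqueue [none], visited so far: [43, 33, 15, 38]
  queue [1, 20] -> pop 1, enqueue [12], visited so far: [43, 33, 15, 38, 1]
  queue [20, 12] -> pop 20, enqueue [19], visited so far: [43, 33, 15, 38, 1, 20]
  queue [12, 19] -> pop 12, enqueue [6, 14], visited so far: [43, 33, 15, 38, 1, 20, 12]
  queue [19, 6, 14] -> pop 19, enqueue [none], visited so far: [43, 33, 15, 38, 1, 20, 12, 19]
  queue [6, 14] -> pop 6, enqueue [none], visited so far: [43, 33, 15, 38, 1, 20, 12, 19, 6]
  queue [14] -> pop 14, enqueue [none], visited so far: [43, 33, 15, 38, 1, 20, 12, 19, 6, 14]
Result: [43, 33, 15, 38, 1, 20, 12, 19, 6, 14]


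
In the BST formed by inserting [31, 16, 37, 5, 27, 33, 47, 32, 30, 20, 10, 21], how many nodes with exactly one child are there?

Tree built from: [31, 16, 37, 5, 27, 33, 47, 32, 30, 20, 10, 21]
Tree (level-order array): [31, 16, 37, 5, 27, 33, 47, None, 10, 20, 30, 32, None, None, None, None, None, None, 21]
Rule: These are nodes with exactly 1 non-null child.
Per-node child counts:
  node 31: 2 child(ren)
  node 16: 2 child(ren)
  node 5: 1 child(ren)
  node 10: 0 child(ren)
  node 27: 2 child(ren)
  node 20: 1 child(ren)
  node 21: 0 child(ren)
  node 30: 0 child(ren)
  node 37: 2 child(ren)
  node 33: 1 child(ren)
  node 32: 0 child(ren)
  node 47: 0 child(ren)
Matching nodes: [5, 20, 33]
Count of nodes with exactly one child: 3


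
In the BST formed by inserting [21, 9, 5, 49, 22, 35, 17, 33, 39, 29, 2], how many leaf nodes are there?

Tree built from: [21, 9, 5, 49, 22, 35, 17, 33, 39, 29, 2]
Tree (level-order array): [21, 9, 49, 5, 17, 22, None, 2, None, None, None, None, 35, None, None, 33, 39, 29]
Rule: A leaf has 0 children.
Per-node child counts:
  node 21: 2 child(ren)
  node 9: 2 child(ren)
  node 5: 1 child(ren)
  node 2: 0 child(ren)
  node 17: 0 child(ren)
  node 49: 1 child(ren)
  node 22: 1 child(ren)
  node 35: 2 child(ren)
  node 33: 1 child(ren)
  node 29: 0 child(ren)
  node 39: 0 child(ren)
Matching nodes: [2, 17, 29, 39]
Count of leaf nodes: 4


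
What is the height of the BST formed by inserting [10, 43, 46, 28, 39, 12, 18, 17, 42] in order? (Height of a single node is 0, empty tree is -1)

Insertion order: [10, 43, 46, 28, 39, 12, 18, 17, 42]
Tree (level-order array): [10, None, 43, 28, 46, 12, 39, None, None, None, 18, None, 42, 17]
Compute height bottom-up (empty subtree = -1):
  height(17) = 1 + max(-1, -1) = 0
  height(18) = 1 + max(0, -1) = 1
  height(12) = 1 + max(-1, 1) = 2
  height(42) = 1 + max(-1, -1) = 0
  height(39) = 1 + max(-1, 0) = 1
  height(28) = 1 + max(2, 1) = 3
  height(46) = 1 + max(-1, -1) = 0
  height(43) = 1 + max(3, 0) = 4
  height(10) = 1 + max(-1, 4) = 5
Height = 5


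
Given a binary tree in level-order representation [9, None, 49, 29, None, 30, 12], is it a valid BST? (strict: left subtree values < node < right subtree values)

Level-order array: [9, None, 49, 29, None, 30, 12]
Validate using subtree bounds (lo, hi): at each node, require lo < value < hi,
then recurse left with hi=value and right with lo=value.
Preorder trace (stopping at first violation):
  at node 9 with bounds (-inf, +inf): OK
  at node 49 with bounds (9, +inf): OK
  at node 29 with bounds (9, 49): OK
  at node 30 with bounds (9, 29): VIOLATION
Node 30 violates its bound: not (9 < 30 < 29).
Result: Not a valid BST


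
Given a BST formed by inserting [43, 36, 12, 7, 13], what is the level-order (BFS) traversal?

Tree insertion order: [43, 36, 12, 7, 13]
Tree (level-order array): [43, 36, None, 12, None, 7, 13]
BFS from the root, enqueuing left then right child of each popped node:
  queue [43] -> pop 43, enqueue [36], visited so far: [43]
  queue [36] -> pop 36, enqueue [12], visited so far: [43, 36]
  queue [12] -> pop 12, enqueue [7, 13], visited so far: [43, 36, 12]
  queue [7, 13] -> pop 7, enqueue [none], visited so far: [43, 36, 12, 7]
  queue [13] -> pop 13, enqueue [none], visited so far: [43, 36, 12, 7, 13]
Result: [43, 36, 12, 7, 13]


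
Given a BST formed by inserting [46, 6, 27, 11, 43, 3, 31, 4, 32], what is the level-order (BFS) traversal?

Tree insertion order: [46, 6, 27, 11, 43, 3, 31, 4, 32]
Tree (level-order array): [46, 6, None, 3, 27, None, 4, 11, 43, None, None, None, None, 31, None, None, 32]
BFS from the root, enqueuing left then right child of each popped node:
  queue [46] -> pop 46, enqueue [6], visited so far: [46]
  queue [6] -> pop 6, enqueue [3, 27], visited so far: [46, 6]
  queue [3, 27] -> pop 3, enqueue [4], visited so far: [46, 6, 3]
  queue [27, 4] -> pop 27, enqueue [11, 43], visited so far: [46, 6, 3, 27]
  queue [4, 11, 43] -> pop 4, enqueue [none], visited so far: [46, 6, 3, 27, 4]
  queue [11, 43] -> pop 11, enqueue [none], visited so far: [46, 6, 3, 27, 4, 11]
  queue [43] -> pop 43, enqueue [31], visited so far: [46, 6, 3, 27, 4, 11, 43]
  queue [31] -> pop 31, enqueue [32], visited so far: [46, 6, 3, 27, 4, 11, 43, 31]
  queue [32] -> pop 32, enqueue [none], visited so far: [46, 6, 3, 27, 4, 11, 43, 31, 32]
Result: [46, 6, 3, 27, 4, 11, 43, 31, 32]


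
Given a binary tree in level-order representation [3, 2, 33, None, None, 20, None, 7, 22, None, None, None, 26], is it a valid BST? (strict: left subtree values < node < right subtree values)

Level-order array: [3, 2, 33, None, None, 20, None, 7, 22, None, None, None, 26]
Validate using subtree bounds (lo, hi): at each node, require lo < value < hi,
then recurse left with hi=value and right with lo=value.
Preorder trace (stopping at first violation):
  at node 3 with bounds (-inf, +inf): OK
  at node 2 with bounds (-inf, 3): OK
  at node 33 with bounds (3, +inf): OK
  at node 20 with bounds (3, 33): OK
  at node 7 with bounds (3, 20): OK
  at node 22 with bounds (20, 33): OK
  at node 26 with bounds (22, 33): OK
No violation found at any node.
Result: Valid BST


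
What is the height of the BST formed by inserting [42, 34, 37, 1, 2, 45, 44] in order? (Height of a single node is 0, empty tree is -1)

Insertion order: [42, 34, 37, 1, 2, 45, 44]
Tree (level-order array): [42, 34, 45, 1, 37, 44, None, None, 2]
Compute height bottom-up (empty subtree = -1):
  height(2) = 1 + max(-1, -1) = 0
  height(1) = 1 + max(-1, 0) = 1
  height(37) = 1 + max(-1, -1) = 0
  height(34) = 1 + max(1, 0) = 2
  height(44) = 1 + max(-1, -1) = 0
  height(45) = 1 + max(0, -1) = 1
  height(42) = 1 + max(2, 1) = 3
Height = 3


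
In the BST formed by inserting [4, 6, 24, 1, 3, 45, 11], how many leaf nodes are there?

Tree built from: [4, 6, 24, 1, 3, 45, 11]
Tree (level-order array): [4, 1, 6, None, 3, None, 24, None, None, 11, 45]
Rule: A leaf has 0 children.
Per-node child counts:
  node 4: 2 child(ren)
  node 1: 1 child(ren)
  node 3: 0 child(ren)
  node 6: 1 child(ren)
  node 24: 2 child(ren)
  node 11: 0 child(ren)
  node 45: 0 child(ren)
Matching nodes: [3, 11, 45]
Count of leaf nodes: 3


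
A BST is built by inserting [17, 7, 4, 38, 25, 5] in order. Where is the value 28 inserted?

Starting tree (level order): [17, 7, 38, 4, None, 25, None, None, 5]
Insertion path: 17 -> 38 -> 25
Result: insert 28 as right child of 25
Final tree (level order): [17, 7, 38, 4, None, 25, None, None, 5, None, 28]


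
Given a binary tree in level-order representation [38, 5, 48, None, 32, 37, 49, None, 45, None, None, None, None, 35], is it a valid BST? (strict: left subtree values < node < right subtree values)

Level-order array: [38, 5, 48, None, 32, 37, 49, None, 45, None, None, None, None, 35]
Validate using subtree bounds (lo, hi): at each node, require lo < value < hi,
then recurse left with hi=value and right with lo=value.
Preorder trace (stopping at first violation):
  at node 38 with bounds (-inf, +inf): OK
  at node 5 with bounds (-inf, 38): OK
  at node 32 with bounds (5, 38): OK
  at node 45 with bounds (32, 38): VIOLATION
Node 45 violates its bound: not (32 < 45 < 38).
Result: Not a valid BST


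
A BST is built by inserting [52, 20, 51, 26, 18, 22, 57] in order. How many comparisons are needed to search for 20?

Search path for 20: 52 -> 20
Found: True
Comparisons: 2


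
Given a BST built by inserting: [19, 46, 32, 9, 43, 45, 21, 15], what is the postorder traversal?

Tree insertion order: [19, 46, 32, 9, 43, 45, 21, 15]
Tree (level-order array): [19, 9, 46, None, 15, 32, None, None, None, 21, 43, None, None, None, 45]
Postorder traversal: [15, 9, 21, 45, 43, 32, 46, 19]


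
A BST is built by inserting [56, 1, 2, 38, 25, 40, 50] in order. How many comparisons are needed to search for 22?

Search path for 22: 56 -> 1 -> 2 -> 38 -> 25
Found: False
Comparisons: 5


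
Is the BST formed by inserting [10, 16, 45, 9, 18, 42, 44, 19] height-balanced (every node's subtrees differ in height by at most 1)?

Tree (level-order array): [10, 9, 16, None, None, None, 45, 18, None, None, 42, 19, 44]
Definition: a tree is height-balanced if, at every node, |h(left) - h(right)| <= 1 (empty subtree has height -1).
Bottom-up per-node check:
  node 9: h_left=-1, h_right=-1, diff=0 [OK], height=0
  node 19: h_left=-1, h_right=-1, diff=0 [OK], height=0
  node 44: h_left=-1, h_right=-1, diff=0 [OK], height=0
  node 42: h_left=0, h_right=0, diff=0 [OK], height=1
  node 18: h_left=-1, h_right=1, diff=2 [FAIL (|-1-1|=2 > 1)], height=2
  node 45: h_left=2, h_right=-1, diff=3 [FAIL (|2--1|=3 > 1)], height=3
  node 16: h_left=-1, h_right=3, diff=4 [FAIL (|-1-3|=4 > 1)], height=4
  node 10: h_left=0, h_right=4, diff=4 [FAIL (|0-4|=4 > 1)], height=5
Node 18 violates the condition: |-1 - 1| = 2 > 1.
Result: Not balanced


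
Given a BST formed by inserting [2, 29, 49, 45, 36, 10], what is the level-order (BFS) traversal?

Tree insertion order: [2, 29, 49, 45, 36, 10]
Tree (level-order array): [2, None, 29, 10, 49, None, None, 45, None, 36]
BFS from the root, enqueuing left then right child of each popped node:
  queue [2] -> pop 2, enqueue [29], visited so far: [2]
  queue [29] -> pop 29, enqueue [10, 49], visited so far: [2, 29]
  queue [10, 49] -> pop 10, enqueue [none], visited so far: [2, 29, 10]
  queue [49] -> pop 49, enqueue [45], visited so far: [2, 29, 10, 49]
  queue [45] -> pop 45, enqueue [36], visited so far: [2, 29, 10, 49, 45]
  queue [36] -> pop 36, enqueue [none], visited so far: [2, 29, 10, 49, 45, 36]
Result: [2, 29, 10, 49, 45, 36]
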